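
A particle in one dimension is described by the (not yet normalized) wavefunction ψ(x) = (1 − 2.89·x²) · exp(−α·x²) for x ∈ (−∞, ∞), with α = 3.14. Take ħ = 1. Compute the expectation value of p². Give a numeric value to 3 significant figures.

p² ψ = −ħ² d²ψ/dx²; ⟨p²⟩ = −ħ² ∫ ψ*·ψ'' dx / ∫|ψ|² dx.
Expand each integrand as polynomial × e^(−2αx²) and use ∫x^(2j)·e^(−2αx²) dx = (2j−1)!!/(4α)^j · √(π/(2α)), odd powers → 0; here √(π/(2α)) = 0.70729. Differentiate with the product rule, d/dx e^(−αx²) = −2αx·e^(−αx²).
State is unnormalized: ∫|ψ|² dx = 0.49414, and ∫ψ*·(−ħ² ψ'') dx = 4.0660, so ⟨p²⟩ = 4.0660 / 0.49414.
⟨p²⟩ = 8.2284.

8.23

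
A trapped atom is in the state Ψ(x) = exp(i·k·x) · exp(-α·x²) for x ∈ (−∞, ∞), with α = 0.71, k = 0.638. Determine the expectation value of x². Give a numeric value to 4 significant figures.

0.3521

⟨x²⟩ = ∫ x²·|Ψ|² dx / ∫|Ψ|² dx (integrals over the domain).
Gaussian moments: ∫x^(2j)·e^(−2αx²) dx = (2j−1)!!/(4α)^j · √(π/(2α)), odd powers integrate to 0; here √(π/(2α)) = 1.4874.
State is unnormalized: ∫|Ψ|² dx = 1.4874, and ∫Ψ*·x²·Ψ dx = 0.52374, so ⟨x²⟩ = 0.52374 / 1.4874.
⟨x²⟩ = 0.35211.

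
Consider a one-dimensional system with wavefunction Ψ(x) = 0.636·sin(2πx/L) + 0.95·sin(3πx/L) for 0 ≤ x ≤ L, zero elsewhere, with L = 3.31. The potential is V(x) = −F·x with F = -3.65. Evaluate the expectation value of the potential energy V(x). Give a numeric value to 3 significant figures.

⟨V⟩ = ∫ V(x)·|Ψ|² dx / ∫|Ψ|² dx.
On 0 ≤ x ≤ L (j ≠ l): ∫sin²(jπx/L) dx = L/2, ∫sin(jπx/L)·sin(lπx/L) dx = 0; diagonal moments ∫x·sin²(jπx/L) dx = L²/4, ∫x²·sin²(jπx/L) dx = L³·(1/6 − 1/(4j²π²)); cross terms ∫x·sin(jπx/L)·sin(lπx/L) dx = 0 for j + l even and −4jlL²/(π²(j² − l²)²) for j + l odd, ∫x²·sin(jπx/L)·sin(lπx/L) dx = (−1)^(j+l)·4jlL³/(π²(j² − l²)²); higher powers the same way via product-to-sum and parts.
State is unnormalized: ∫|Ψ|² dx = 2.1631, and ∫Ψ*·V(x)·Ψ dx = 8.3663, so ⟨V⟩ = 8.3663 / 2.1631.
⟨V⟩ = 3.8678.

3.87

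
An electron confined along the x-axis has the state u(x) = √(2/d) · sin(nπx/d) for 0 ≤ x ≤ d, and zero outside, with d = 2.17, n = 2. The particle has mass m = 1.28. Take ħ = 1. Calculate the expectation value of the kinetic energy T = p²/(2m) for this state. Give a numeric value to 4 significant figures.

3.275

T = −(ħ²/2m) d²/dx², so ⟨T⟩ = −(ħ²/2m) ∫ u*·u'' dx; with m = 1.28.
d/dx sin(nπx/d) = (nπ/d)·cos(nπx/d) and d²/dx² sin(nπx/d) = −(nπ/d)²·sin(nπx/d); on 0 ≤ x ≤ d, ∫sin²(nπx/d) dx = d/2 and ∫sin(nπx/d)·cos(nπx/d) dx = 0.
⟨T⟩ = 3.2749.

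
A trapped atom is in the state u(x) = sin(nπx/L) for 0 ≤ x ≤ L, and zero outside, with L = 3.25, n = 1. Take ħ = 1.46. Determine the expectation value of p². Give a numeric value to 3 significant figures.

p² u = −ħ² d²u/dx²; ⟨p²⟩ = −ħ² ∫ u*·u'' dx / ∫|u|² dx.
d/dx sin(nπx/L) = (nπ/L)·cos(nπx/L) and d²/dx² sin(nπx/L) = −(nπ/L)²·sin(nπx/L); on 0 ≤ x ≤ L, ∫sin²(nπx/L) dx = L/2 and ∫sin(nπx/L)·cos(nπx/L) dx = 0.
State is unnormalized: ∫|u|² dx = 1.6250, and ∫u*·(−ħ² u'') dx = 3.2366, so ⟨p²⟩ = 3.2366 / 1.6250.
⟨p²⟩ = 1.9918.

1.99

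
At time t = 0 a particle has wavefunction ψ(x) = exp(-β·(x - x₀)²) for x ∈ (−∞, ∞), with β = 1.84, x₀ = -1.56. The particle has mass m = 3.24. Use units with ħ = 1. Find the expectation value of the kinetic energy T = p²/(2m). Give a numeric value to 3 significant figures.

0.284

T = −(ħ²/2m) d²/dx², so ⟨T⟩ = −(ħ²/2m) ∫ ψ*·ψ'' dx / ∫|ψ|² dx; with m = 3.24.
Gaussian moments (u = x − x₀): ∫u^(2j)·e^(−2βu²) du = (2j−1)!!/(4β)^j · √(π/(2β)), odd powers integrate to 0; here √(π/(2β)) = 0.92396. Derivatives: d/dx e^(−βu²) = −2βu·e^(−βu²), d²/dx² e^(−βu²) = (4β²u² − 2β)·e^(−βu²).
State is unnormalized: ∫|ψ|² dx = 0.92396, and ∫ψ*·(−ħ²/2m · ψ'') dx = 0.26236, so ⟨T⟩ = 0.26236 / 0.92396.
⟨T⟩ = 0.28395.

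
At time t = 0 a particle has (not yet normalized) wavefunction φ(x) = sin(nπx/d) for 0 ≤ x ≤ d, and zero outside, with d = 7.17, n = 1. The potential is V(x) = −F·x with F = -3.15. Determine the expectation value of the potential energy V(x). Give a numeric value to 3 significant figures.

⟨V⟩ = ∫ V(x)·|φ|² dx / ∫|φ|² dx.
With sin²θ = (1 − cos2θ)/2 on 0 ≤ x ≤ d: ∫sin²(nπx/d) dx = d/2, ∫x·sin²(nπx/d) dx = d²/4, ∫x²·sin²(nπx/d) dx = d³·(1/6 − 1/(4n²π²)); higher powers xᵏ the same way, integrating xᵏ·cos(2nπx/d) by parts.
State is unnormalized: ∫|φ|² dx = 3.5850, and ∫φ*·V(x)·φ dx = 40.485, so ⟨V⟩ = 40.485 / 3.5850.
⟨V⟩ = 11.293.

11.3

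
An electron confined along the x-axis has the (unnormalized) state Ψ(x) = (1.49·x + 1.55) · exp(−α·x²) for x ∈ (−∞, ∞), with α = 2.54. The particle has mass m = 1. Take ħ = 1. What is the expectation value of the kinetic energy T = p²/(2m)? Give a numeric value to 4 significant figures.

T = −(ħ²/2m) d²/dx², so ⟨T⟩ = −(ħ²/2m) ∫ Ψ*·Ψ'' dx / ∫|Ψ|² dx; with m = 1.
Expand each integrand as polynomial × e^(−2αx²) and use ∫x^(2j)·e^(−2αx²) dx = (2j−1)!!/(4α)^j · √(π/(2α)), odd powers → 0; here √(π/(2α)) = 0.78640. Differentiate with the product rule, d/dx e^(−αx²) = −2αx·e^(−αx²).
State is unnormalized: ∫|Ψ|² dx = 2.0612, and ∫Ψ*·(−ħ²/2m · Ψ'') dx = 3.0541, so ⟨T⟩ = 3.0541 / 2.0612.
⟨T⟩ = 1.4818.

1.482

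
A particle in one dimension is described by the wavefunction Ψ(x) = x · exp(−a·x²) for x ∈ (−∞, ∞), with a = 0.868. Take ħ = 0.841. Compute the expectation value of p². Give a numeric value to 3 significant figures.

1.84

p² Ψ = −ħ² d²Ψ/dx²; ⟨p²⟩ = −ħ² ∫ Ψ*·Ψ'' dx / ∫|Ψ|² dx.
Expand each integrand as polynomial × e^(−2ax²) and use ∫x^(2j)·e^(−2ax²) dx = (2j−1)!!/(4a)^j · √(π/(2a)), odd powers → 0; here √(π/(2a)) = 1.3452. Differentiate with the product rule, d/dx e^(−ax²) = −2ax·e^(−ax²).
State is unnormalized: ∫|Ψ|² dx = 0.38745, and ∫Ψ*·(−ħ² Ψ'') dx = 0.71360, so ⟨p²⟩ = 0.71360 / 0.38745.
⟨p²⟩ = 1.8418.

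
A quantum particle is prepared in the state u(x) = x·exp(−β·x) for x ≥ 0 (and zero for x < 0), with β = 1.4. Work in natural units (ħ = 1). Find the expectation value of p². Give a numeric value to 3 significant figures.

p² u = −ħ² d²u/dx²; ⟨p²⟩ = −ħ² ∫ u*·u'' dx / ∫|u|² dx.
Differentiate x·exp(−β·x) with the product rule; every integrand then reduces to terms xʲ·e^(−2βx) on [0, ∞), with ∫₀^∞ xʲ·e^(−2βx) dx = j!/(2β)^(j+1).
State is unnormalized: ∫|u|² dx = 0.091108, and ∫u*·(−ħ² u'') dx = 0.17857, so ⟨p²⟩ = 0.17857 / 0.091108.
⟨p²⟩ = 1.9600.

1.96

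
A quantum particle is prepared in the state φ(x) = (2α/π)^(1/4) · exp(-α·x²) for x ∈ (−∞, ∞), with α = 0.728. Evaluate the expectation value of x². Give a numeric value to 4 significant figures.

⟨x²⟩ = ∫ x²·|φ|² dx (integrals over the domain).
Gaussian moments: ∫x^(2j)·e^(−2αx²) dx = (2j−1)!!/(4α)^j · √(π/(2α)), odd powers integrate to 0; here √(π/(2α)) = 1.4689.
⟨x²⟩ = 0.34341.

0.3434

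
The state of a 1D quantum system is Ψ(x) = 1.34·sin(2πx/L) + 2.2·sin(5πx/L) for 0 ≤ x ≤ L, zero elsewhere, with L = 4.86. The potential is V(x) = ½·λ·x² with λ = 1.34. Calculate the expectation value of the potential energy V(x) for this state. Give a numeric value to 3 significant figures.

⟨V⟩ = ∫ V(x)·|Ψ|² dx / ∫|Ψ|² dx.
On 0 ≤ x ≤ L (j ≠ l): ∫sin²(jπx/L) dx = L/2, ∫sin(jπx/L)·sin(lπx/L) dx = 0; diagonal moments ∫x·sin²(jπx/L) dx = L²/4, ∫x²·sin²(jπx/L) dx = L³·(1/6 − 1/(4j²π²)); cross terms ∫x·sin(jπx/L)·sin(lπx/L) dx = 0 for j + l even and −4jlL²/(π²(j² − l²)²) for j + l odd, ∫x²·sin(jπx/L)·sin(lπx/L) dx = (−1)^(j+l)·4jlL³/(π²(j² − l²)²); higher powers the same way via product-to-sum and parts.
State is unnormalized: ∫|Ψ|² dx = 16.125, and ∫Ψ*·V(x)·Ψ dx = 79.638, so ⟨V⟩ = 79.638 / 16.125.
⟨V⟩ = 4.9390.

4.94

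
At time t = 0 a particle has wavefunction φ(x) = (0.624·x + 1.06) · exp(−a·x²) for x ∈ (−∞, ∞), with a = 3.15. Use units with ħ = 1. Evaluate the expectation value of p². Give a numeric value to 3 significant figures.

p² φ = −ħ² d²φ/dx²; ⟨p²⟩ = −ħ² ∫ φ*·φ'' dx / ∫|φ|² dx.
Expand each integrand as polynomial × e^(−2ax²) and use ∫x^(2j)·e^(−2ax²) dx = (2j−1)!!/(4a)^j · √(π/(2a)), odd powers → 0; here √(π/(2a)) = 0.70616. Differentiate with the product rule, d/dx e^(−ax²) = −2ax·e^(−ax²).
State is unnormalized: ∫|φ|² dx = 0.81527, and ∫φ*·(−ħ² φ'') dx = 2.7056, so ⟨p²⟩ = 2.7056 / 0.81527.
⟨p²⟩ = 3.3186.

3.32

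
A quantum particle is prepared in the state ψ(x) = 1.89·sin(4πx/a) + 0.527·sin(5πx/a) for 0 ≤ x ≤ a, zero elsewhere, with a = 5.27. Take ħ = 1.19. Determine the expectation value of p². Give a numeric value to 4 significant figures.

8.379

p² ψ = −ħ² d²ψ/dx²; ⟨p²⟩ = −ħ² ∫ ψ*·ψ'' dx / ∫|ψ|² dx.
d²/dx² sin(jπx/a) = −(jπ/a)²·sin(jπx/a); on 0 ≤ x ≤ a, ∫sin²(jπx/a) dx = a/2 and ∫sin(jπx/a)·sin(lπx/a) dx = 0 for j ≠ l, so only diagonal terms survive in ∫|ψ|² and ∫ψ·ψ″; ∫ψ·ψ′ dx = [ψ²/2] between the walls = 0.
State is unnormalized: ∫|ψ|² dx = 10.144, and ∫ψ*·(−ħ² ψ'') dx = 84.994, so ⟨p²⟩ = 84.994 / 10.144.
⟨p²⟩ = 8.3785.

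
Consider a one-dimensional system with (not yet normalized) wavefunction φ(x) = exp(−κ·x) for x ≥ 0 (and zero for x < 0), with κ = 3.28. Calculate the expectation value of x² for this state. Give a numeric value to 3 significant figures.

0.0465

⟨x²⟩ = ∫ x²·|φ|² dx / ∫|φ|² dx (integrals over the domain).
Every integrand reduces to terms xʲ·e^(−2κx) on [0, ∞); use ∫₀^∞ xʲ·e^(−2κx) dx = j!/(2κ)^(j+1).
State is unnormalized: ∫|φ|² dx = 0.15244, and ∫φ*·x²·φ dx = 0.0070847, so ⟨x²⟩ = 0.0070847 / 0.15244.
⟨x²⟩ = 0.046475.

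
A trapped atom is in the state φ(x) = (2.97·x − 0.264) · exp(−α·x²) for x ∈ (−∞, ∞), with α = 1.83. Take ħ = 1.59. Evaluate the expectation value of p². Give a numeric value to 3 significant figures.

13.4

p² φ = −ħ² d²φ/dx²; ⟨p²⟩ = −ħ² ∫ φ*·φ'' dx / ∫|φ|² dx.
Expand each integrand as polynomial × e^(−2αx²) and use ∫x^(2j)·e^(−2αx²) dx = (2j−1)!!/(4α)^j · √(π/(2α)), odd powers → 0; here √(π/(2α)) = 0.92648. Differentiate with the product rule, d/dx e^(−αx²) = −2αx·e^(−αx²).
State is unnormalized: ∫|φ|² dx = 1.1810, and ∫φ*·(−ħ² φ'') dx = 15.794, so ⟨p²⟩ = 15.794 / 1.1810.
⟨p²⟩ = 13.373.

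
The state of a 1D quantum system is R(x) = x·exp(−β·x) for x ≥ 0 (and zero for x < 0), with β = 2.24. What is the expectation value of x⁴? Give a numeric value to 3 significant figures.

0.894

⟨x⁴⟩ = ∫ x⁴·|R|² dx / ∫|R|² dx (integrals over the domain).
Every integrand reduces to terms xʲ·e^(−2βx) on [0, ∞); use ∫₀^∞ xʲ·e^(−2βx) dx = j!/(2β)^(j+1).
State is unnormalized: ∫|R|² dx = 0.022243, and ∫R*·x⁴·R dx = 0.019879, so ⟨x⁴⟩ = 0.019879 / 0.022243.
⟨x⁴⟩ = 0.89370.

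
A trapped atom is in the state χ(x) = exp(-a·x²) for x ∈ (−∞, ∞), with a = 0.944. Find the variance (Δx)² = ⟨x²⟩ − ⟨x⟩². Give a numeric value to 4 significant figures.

Compute ⟨x⟩ and ⟨x²⟩ separately, then (Δx)² = ⟨x²⟩ − ⟨x⟩².
Gaussian moments: ∫x^(2j)·e^(−2ax²) dx = (2j−1)!!/(4a)^j · √(π/(2a)), odd powers integrate to 0; here √(π/(2a)) = 1.2900.
Normalization: ∫|χ|² dx = 1.2900.
⟨x⟩ = 0.0000 and ⟨x²⟩ = 0.26483.
(Δx)² = 0.26483 − (0.0000)² = 0.26483.

0.2648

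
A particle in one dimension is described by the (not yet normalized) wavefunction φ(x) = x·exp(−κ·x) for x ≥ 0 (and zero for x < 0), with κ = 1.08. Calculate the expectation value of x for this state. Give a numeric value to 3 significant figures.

1.39

⟨x⟩ = ∫ x·|φ|² dx / ∫|φ|² dx (integrals over the domain).
Every integrand reduces to terms xʲ·e^(−2κx) on [0, ∞); use ∫₀^∞ xʲ·e^(−2κx) dx = j!/(2κ)^(j+1).
State is unnormalized: ∫|φ|² dx = 0.19846, and ∫φ*·x·φ dx = 0.27564, so ⟨x⟩ = 0.27564 / 0.19846.
⟨x⟩ = 1.3889.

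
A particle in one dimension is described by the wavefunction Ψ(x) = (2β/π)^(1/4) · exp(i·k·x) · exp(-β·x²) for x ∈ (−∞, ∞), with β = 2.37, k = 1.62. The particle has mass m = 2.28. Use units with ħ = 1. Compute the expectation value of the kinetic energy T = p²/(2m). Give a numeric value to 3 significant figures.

T = −(ħ²/2m) d²/dx², so ⟨T⟩ = −(ħ²/2m) ∫ Ψ*·Ψ'' dx; with m = 2.28.
Gaussian moments: ∫x^(2j)·e^(−2βx²) dx = (2j−1)!!/(4β)^j · √(π/(2β)), odd powers integrate to 0; here √(π/(2β)) = 0.81412. Derivatives: Ψ′ = (ik − 2βx)·Ψ, Ψ″ = ((ik − 2βx)² − 2β)·Ψ; the odd-in-x pieces drop out.
⟨T⟩ = 1.0953.

1.10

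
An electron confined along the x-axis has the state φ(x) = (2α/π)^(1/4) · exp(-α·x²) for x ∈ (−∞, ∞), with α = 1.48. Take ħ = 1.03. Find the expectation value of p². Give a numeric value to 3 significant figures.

1.57

p² φ = −ħ² d²φ/dx²; ⟨p²⟩ = −ħ² ∫ φ*·φ'' dx.
Gaussian moments: ∫x^(2j)·e^(−2αx²) dx = (2j−1)!!/(4α)^j · √(π/(2α)), odd powers integrate to 0; here √(π/(2α)) = 1.0302. Derivatives: d/dx e^(−αx²) = −2αx·e^(−αx²), d²/dx² e^(−αx²) = (4α²x² − 2α)·e^(−αx²).
⟨p²⟩ = 1.5701.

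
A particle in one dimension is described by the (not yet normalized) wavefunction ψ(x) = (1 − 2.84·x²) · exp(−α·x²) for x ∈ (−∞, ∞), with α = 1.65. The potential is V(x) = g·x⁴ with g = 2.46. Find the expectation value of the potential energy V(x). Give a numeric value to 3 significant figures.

⟨V⟩ = ∫ V(x)·|ψ|² dx / ∫|ψ|² dx.
Expand each integrand as polynomial × e^(−2αx²) and use ∫x^(2j)·e^(−2αx²) dx = (2j−1)!!/(4α)^j · √(π/(2α)), odd powers → 0; here √(π/(2α)) = 0.97570.
State is unnormalized: ∫|ψ|² dx = 0.67799, and ∫ψ*·V(x)·ψ dx = 0.52527, so ⟨V⟩ = 0.52527 / 0.67799.
⟨V⟩ = 0.77475.

0.775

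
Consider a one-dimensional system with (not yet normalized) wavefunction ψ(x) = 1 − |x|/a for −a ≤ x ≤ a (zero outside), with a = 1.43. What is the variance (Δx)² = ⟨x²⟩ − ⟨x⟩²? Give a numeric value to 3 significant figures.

Compute ⟨x⟩ and ⟨x²⟩ separately, then (Δx)² = ⟨x²⟩ − ⟨x⟩².
ψ is even, so ∫ over [−a, a] = 2∫₀ᵃ with ψ = 1 − x/a there: ∫₀ᵃ (1 − x/a)² dx = a/3, ∫₀ᵃ x²(1 − x/a)² dx = a³/30, ∫₀ᵃ x⁴(1 − x/a)² dx = a⁵/105.
Normalization: ∫|ψ|² dx = 0.95333.
⟨x⟩ = 0.0000 and ⟨x²⟩ = 0.20449.
(Δx)² = 0.20449 − (0.0000)² = 0.20449.

0.204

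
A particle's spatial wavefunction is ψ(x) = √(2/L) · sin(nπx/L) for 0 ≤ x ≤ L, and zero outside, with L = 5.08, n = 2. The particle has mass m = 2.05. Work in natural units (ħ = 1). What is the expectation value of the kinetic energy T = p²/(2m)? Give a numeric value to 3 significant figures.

T = −(ħ²/2m) d²/dx², so ⟨T⟩ = −(ħ²/2m) ∫ ψ*·ψ'' dx; with m = 2.05.
d/dx sin(nπx/L) = (nπ/L)·cos(nπx/L) and d²/dx² sin(nπx/L) = −(nπ/L)²·sin(nπx/L); on 0 ≤ x ≤ L, ∫sin²(nπx/L) dx = L/2 and ∫sin(nπx/L)·cos(nπx/L) dx = 0.
⟨T⟩ = 0.37312.

0.373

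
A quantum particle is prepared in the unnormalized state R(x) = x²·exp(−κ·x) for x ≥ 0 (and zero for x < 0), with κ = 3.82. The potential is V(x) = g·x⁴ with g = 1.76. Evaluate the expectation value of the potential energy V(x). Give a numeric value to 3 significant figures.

0.868

⟨V⟩ = ∫ V(x)·|R|² dx / ∫|R|² dx.
Every integrand reduces to terms xʲ·e^(−2κx) on [0, ∞); use ∫₀^∞ xʲ·e^(−2κx) dx = j!/(2κ)^(j+1).
State is unnormalized: ∫|R|² dx = 0.00092203, and ∫R*·V(x)·R dx = 0.00080019, so ⟨V⟩ = 0.00080019 / 0.00092203.
⟨V⟩ = 0.86786.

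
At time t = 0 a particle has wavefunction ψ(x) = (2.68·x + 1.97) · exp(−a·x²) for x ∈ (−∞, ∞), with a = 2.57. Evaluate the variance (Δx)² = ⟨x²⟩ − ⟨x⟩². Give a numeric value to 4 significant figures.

Compute ⟨x⟩ and ⟨x²⟩ separately, then (Δx)² = ⟨x²⟩ − ⟨x⟩².
Expand each integrand as polynomial × e^(−2ax²) and use ∫x^(2j)·e^(−2ax²) dx = (2j−1)!!/(4a)^j · √(π/(2a)), odd powers → 0; here √(π/(2a)) = 0.78180.
Normalization: ∫|ψ|² dx = 3.5803.
⟨x⟩ = 0.22429 and ⟨x²⟩ = 0.12696.
(Δx)² = 0.12696 − (0.22429)² = 0.076651.

0.07665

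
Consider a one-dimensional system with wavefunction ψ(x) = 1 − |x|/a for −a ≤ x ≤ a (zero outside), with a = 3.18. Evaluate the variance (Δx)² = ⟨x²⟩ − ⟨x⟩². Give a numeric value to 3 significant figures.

Compute ⟨x⟩ and ⟨x²⟩ separately, then (Δx)² = ⟨x²⟩ − ⟨x⟩².
ψ is even, so ∫ over [−a, a] = 2∫₀ᵃ with ψ = 1 − x/a there: ∫₀ᵃ (1 − x/a)² dx = a/3, ∫₀ᵃ x²(1 − x/a)² dx = a³/30, ∫₀ᵃ x⁴(1 − x/a)² dx = a⁵/105.
Normalization: ∫|ψ|² dx = 2.1200.
⟨x⟩ = 0.0000 and ⟨x²⟩ = 1.0112.
(Δx)² = 1.0112 − (0.0000)² = 1.0112.

1.01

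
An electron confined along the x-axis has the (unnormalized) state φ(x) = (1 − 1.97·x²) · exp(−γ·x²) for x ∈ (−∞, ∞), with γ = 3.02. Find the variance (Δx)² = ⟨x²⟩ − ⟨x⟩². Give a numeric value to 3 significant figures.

Compute ⟨x⟩ and ⟨x²⟩ separately, then (Δx)² = ⟨x²⟩ − ⟨x⟩².
Expand each integrand as polynomial × e^(−2γx²) and use ∫x^(2j)·e^(−2γx²) dx = (2j−1)!!/(4γ)^j · √(π/(2γ)), odd powers → 0; here √(π/(2γ)) = 0.72120.
Normalization: ∫|φ|² dx = 0.54352.
⟨x⟩ = 0.0000 and ⟨x²⟩ = 0.046184.
(Δx)² = 0.046184 − (0.0000)² = 0.046184.

0.0462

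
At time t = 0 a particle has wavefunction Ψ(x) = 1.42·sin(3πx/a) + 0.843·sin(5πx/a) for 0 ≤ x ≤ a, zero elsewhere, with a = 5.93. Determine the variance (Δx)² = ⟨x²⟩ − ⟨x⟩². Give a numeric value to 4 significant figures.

Compute ⟨x⟩ and ⟨x²⟩ separately, then (Δx)² = ⟨x²⟩ − ⟨x⟩².
On 0 ≤ x ≤ a (j ≠ l): ∫sin²(jπx/a) dx = a/2, ∫sin(jπx/a)·sin(lπx/a) dx = 0; diagonal moments ∫x·sin²(jπx/a) dx = a²/4, ∫x²·sin²(jπx/a) dx = a³·(1/6 − 1/(4j²π²)); cross terms ∫x·sin(jπx/a)·sin(lπx/a) dx = 0 for j + l even and −4jla²/(π²(j² − l²)²) for j + l odd, ∫x²·sin(jπx/a)·sin(lπx/a) dx = (−1)^(j+l)·4jla³/(π²(j² − l²)²); higher powers the same way via product-to-sum and parts.
Normalization: ∫|Ψ|² dx = 8.0857.
⟨x⟩ = 2.9650 and ⟨x²⟩ = 13.023.
(Δx)² = 13.023 − (2.9650)² = 4.2317.

4.232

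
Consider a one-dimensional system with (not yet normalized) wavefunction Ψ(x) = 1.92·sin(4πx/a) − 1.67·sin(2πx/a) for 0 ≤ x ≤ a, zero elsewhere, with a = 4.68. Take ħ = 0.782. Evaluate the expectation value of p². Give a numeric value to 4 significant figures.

2.985

p² Ψ = −ħ² d²Ψ/dx²; ⟨p²⟩ = −ħ² ∫ Ψ*·Ψ'' dx / ∫|Ψ|² dx.
d²/dx² sin(jπx/a) = −(jπ/a)²·sin(jπx/a); on 0 ≤ x ≤ a, ∫sin²(jπx/a) dx = a/2 and ∫sin(jπx/a)·sin(lπx/a) dx = 0 for j ≠ l, so only diagonal terms survive in ∫|Ψ|² and ∫Ψ·Ψ″; ∫Ψ·Ψ′ dx = [Ψ²/2] between the walls = 0.
State is unnormalized: ∫|Ψ|² dx = 15.152, and ∫Ψ*·(−ħ² Ψ'') dx = 45.226, so ⟨p²⟩ = 45.226 / 15.152.
⟨p²⟩ = 2.9848.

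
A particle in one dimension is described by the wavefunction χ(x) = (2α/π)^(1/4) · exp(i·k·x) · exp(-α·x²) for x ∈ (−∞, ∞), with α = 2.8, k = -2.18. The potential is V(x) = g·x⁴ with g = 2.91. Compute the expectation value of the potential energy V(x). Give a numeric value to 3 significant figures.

⟨V⟩ = ∫ V(x)·|χ|² dx.
Gaussian moments: ∫x^(2j)·e^(−2αx²) dx = (2j−1)!!/(4α)^j · √(π/(2α)), odd powers integrate to 0; here √(π/(2α)) = 0.74900.
⟨V⟩ = 0.069595.

0.0696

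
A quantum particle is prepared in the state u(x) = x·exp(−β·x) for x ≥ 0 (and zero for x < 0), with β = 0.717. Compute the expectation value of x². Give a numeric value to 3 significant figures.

⟨x²⟩ = ∫ x²·|u|² dx / ∫|u|² dx (integrals over the domain).
Every integrand reduces to terms xʲ·e^(−2βx) on [0, ∞); use ∫₀^∞ xʲ·e^(−2βx) dx = j!/(2β)^(j+1).
State is unnormalized: ∫|u|² dx = 0.67824, and ∫u*·x²·u dx = 3.9579, so ⟨x²⟩ = 3.9579 / 0.67824.
⟨x²⟩ = 5.8356.

5.84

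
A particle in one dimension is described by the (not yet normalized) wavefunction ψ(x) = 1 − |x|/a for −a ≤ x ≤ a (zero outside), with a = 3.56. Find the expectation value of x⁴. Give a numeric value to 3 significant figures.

⟨x⁴⟩ = ∫ x⁴·|ψ|² dx / ∫|ψ|² dx (integrals over the domain).
ψ is even, so ∫ over [−a, a] = 2∫₀ᵃ with ψ = 1 − x/a there: ∫₀ᵃ (1 − x/a)² dx = a/3, ∫₀ᵃ x²(1 − x/a)² dx = a³/30, ∫₀ᵃ x⁴(1 − x/a)² dx = a⁵/105.
State is unnormalized: ∫|ψ|² dx = 2.3733, and ∫ψ*·x⁴·ψ dx = 10.892, so ⟨x⁴⟩ = 10.892 / 2.3733.
⟨x⁴⟩ = 4.5891.

4.59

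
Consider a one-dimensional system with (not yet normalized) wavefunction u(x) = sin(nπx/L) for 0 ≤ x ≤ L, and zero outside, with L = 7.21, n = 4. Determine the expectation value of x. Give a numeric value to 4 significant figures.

3.605

⟨x⟩ = ∫ x·|u|² dx / ∫|u|² dx (integrals over the domain).
With sin²θ = (1 − cos2θ)/2 on 0 ≤ x ≤ L: ∫sin²(nπx/L) dx = L/2, ∫x·sin²(nπx/L) dx = L²/4, ∫x²·sin²(nπx/L) dx = L³·(1/6 − 1/(4n²π²)); higher powers xᵏ the same way, integrating xᵏ·cos(2nπx/L) by parts.
State is unnormalized: ∫|u|² dx = 3.6050, and ∫u*·x·u dx = 12.996, so ⟨x⟩ = 12.996 / 3.6050.
⟨x⟩ = 3.6050.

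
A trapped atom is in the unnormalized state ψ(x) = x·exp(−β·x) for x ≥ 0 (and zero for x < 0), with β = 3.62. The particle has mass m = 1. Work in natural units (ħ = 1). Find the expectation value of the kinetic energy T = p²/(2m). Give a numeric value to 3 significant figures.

T = −(ħ²/2m) d²/dx², so ⟨T⟩ = −(ħ²/2m) ∫ ψ*·ψ'' dx / ∫|ψ|² dx; with m = 1.
Differentiate x·exp(−β·x) with the product rule; every integrand then reduces to terms xʲ·e^(−2βx) on [0, ∞), with ∫₀^∞ xʲ·e^(−2βx) dx = j!/(2β)^(j+1).
State is unnormalized: ∫|ψ|² dx = 0.0052700, and ∫ψ*·(−ħ²/2m · ψ'') dx = 0.034530, so ⟨T⟩ = 0.034530 / 0.0052700.
⟨T⟩ = 6.5522.

6.55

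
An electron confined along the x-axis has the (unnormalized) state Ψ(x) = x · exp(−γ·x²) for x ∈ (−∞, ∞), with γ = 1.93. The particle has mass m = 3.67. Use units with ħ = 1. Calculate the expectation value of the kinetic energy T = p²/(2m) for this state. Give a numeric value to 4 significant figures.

0.7888

T = −(ħ²/2m) d²/dx², so ⟨T⟩ = −(ħ²/2m) ∫ Ψ*·Ψ'' dx / ∫|Ψ|² dx; with m = 3.67.
Expand each integrand as polynomial × e^(−2γx²) and use ∫x^(2j)·e^(−2γx²) dx = (2j−1)!!/(4γ)^j · √(π/(2γ)), odd powers → 0; here √(π/(2γ)) = 0.90216. Differentiate with the product rule, d/dx e^(−γx²) = −2γx·e^(−γx²).
State is unnormalized: ∫|Ψ|² dx = 0.11686, and ∫Ψ*·(−ħ²/2m · Ψ'') dx = 0.092182, so ⟨T⟩ = 0.092182 / 0.11686.
⟨T⟩ = 0.78883.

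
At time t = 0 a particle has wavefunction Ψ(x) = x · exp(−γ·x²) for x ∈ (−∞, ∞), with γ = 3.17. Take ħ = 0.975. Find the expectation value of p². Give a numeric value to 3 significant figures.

9.04

p² Ψ = −ħ² d²Ψ/dx²; ⟨p²⟩ = −ħ² ∫ Ψ*·Ψ'' dx / ∫|Ψ|² dx.
Expand each integrand as polynomial × e^(−2γx²) and use ∫x^(2j)·e^(−2γx²) dx = (2j−1)!!/(4γ)^j · √(π/(2γ)), odd powers → 0; here √(π/(2γ)) = 0.70393. Differentiate with the product rule, d/dx e^(−γx²) = −2γx·e^(−γx²).
State is unnormalized: ∫|Ψ|² dx = 0.055515, and ∫Ψ*·(−ħ² Ψ'') dx = 0.50188, so ⟨p²⟩ = 0.50188 / 0.055515.
⟨p²⟩ = 9.0404.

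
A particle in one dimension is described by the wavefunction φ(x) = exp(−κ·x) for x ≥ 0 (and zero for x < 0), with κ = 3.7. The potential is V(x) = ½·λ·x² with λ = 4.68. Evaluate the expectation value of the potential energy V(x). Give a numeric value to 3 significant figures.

⟨V⟩ = ∫ V(x)·|φ|² dx / ∫|φ|² dx.
Every integrand reduces to terms xʲ·e^(−2κx) on [0, ∞); use ∫₀^∞ xʲ·e^(−2κx) dx = j!/(2κ)^(j+1).
State is unnormalized: ∫|φ|² dx = 0.13514, and ∫φ*·V(x)·φ dx = 0.011549, so ⟨V⟩ = 0.011549 / 0.13514.
⟨V⟩ = 0.085464.

0.0855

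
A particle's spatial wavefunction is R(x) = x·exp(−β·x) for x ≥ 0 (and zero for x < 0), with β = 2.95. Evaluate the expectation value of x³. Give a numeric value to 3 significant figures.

⟨x³⟩ = ∫ x³·|R|² dx / ∫|R|² dx (integrals over the domain).
Every integrand reduces to terms xʲ·e^(−2βx) on [0, ∞); use ∫₀^∞ xʲ·e^(−2βx) dx = j!/(2β)^(j+1).
State is unnormalized: ∫|R|² dx = 0.0097381, and ∫R*·x³·R dx = 0.0028449, so ⟨x³⟩ = 0.0028449 / 0.0097381.
⟨x³⟩ = 0.29214.

0.292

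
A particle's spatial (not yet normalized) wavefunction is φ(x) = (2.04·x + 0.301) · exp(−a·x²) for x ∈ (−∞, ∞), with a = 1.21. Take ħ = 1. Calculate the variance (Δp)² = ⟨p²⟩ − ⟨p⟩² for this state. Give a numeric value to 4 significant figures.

Compute ⟨p⟩ and ⟨p²⟩ separately; (Δp)² = ⟨p²⟩ − ⟨p⟩².
Expand each integrand as polynomial × e^(−2ax²) and use ∫x^(2j)·e^(−2ax²) dx = (2j−1)!!/(4a)^j · √(π/(2a)), odd powers → 0; here √(π/(2a)) = 1.1394. Differentiate with the product rule, d/dx e^(−ax²) = −2ax·e^(−ax²).
Normalization: ∫|φ|² dx = 1.0829.
⟨p⟩ = 0.0000 and ⟨p²⟩ = 3.3993.
(Δp)² = 3.3993 − (0.0000)² = 3.3993.

3.399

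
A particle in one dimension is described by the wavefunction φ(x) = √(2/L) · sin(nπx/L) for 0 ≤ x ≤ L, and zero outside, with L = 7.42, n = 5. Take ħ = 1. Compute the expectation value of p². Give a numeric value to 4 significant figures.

4.482

p² φ = −ħ² d²φ/dx²; ⟨p²⟩ = −ħ² ∫ φ*·φ'' dx.
d/dx sin(nπx/L) = (nπ/L)·cos(nπx/L) and d²/dx² sin(nπx/L) = −(nπ/L)²·sin(nπx/L); on 0 ≤ x ≤ L, ∫sin²(nπx/L) dx = L/2 and ∫sin(nπx/L)·cos(nπx/L) dx = 0.
⟨p²⟩ = 4.4816.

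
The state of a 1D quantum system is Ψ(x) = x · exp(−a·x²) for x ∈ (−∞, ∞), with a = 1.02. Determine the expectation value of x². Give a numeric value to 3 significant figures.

0.735

⟨x²⟩ = ∫ x²·|Ψ|² dx / ∫|Ψ|² dx (integrals over the domain).
Expand each integrand as polynomial × e^(−2ax²) and use ∫x^(2j)·e^(−2ax²) dx = (2j−1)!!/(4a)^j · √(π/(2a)), odd powers → 0; here √(π/(2a)) = 1.2410.
State is unnormalized: ∫|Ψ|² dx = 0.30416, and ∫Ψ*·x²·Ψ dx = 0.22365, so ⟨x²⟩ = 0.22365 / 0.30416.
⟨x²⟩ = 0.73529.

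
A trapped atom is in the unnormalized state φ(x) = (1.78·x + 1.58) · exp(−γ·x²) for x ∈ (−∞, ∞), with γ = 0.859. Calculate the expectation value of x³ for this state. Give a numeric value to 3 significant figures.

0.418

⟨x³⟩ = ∫ x³·|φ|² dx / ∫|φ|² dx (integrals over the domain).
Expand each integrand as polynomial × e^(−2γx²) and use ∫x^(2j)·e^(−2γx²) dx = (2j−1)!!/(4γ)^j · √(π/(2γ)), odd powers → 0; here √(π/(2γ)) = 1.3523.
State is unnormalized: ∫|φ|² dx = 4.6228, and ∫φ*·x³·φ dx = 1.9328, so ⟨x³⟩ = 1.9328 / 4.6228.
⟨x³⟩ = 0.41810.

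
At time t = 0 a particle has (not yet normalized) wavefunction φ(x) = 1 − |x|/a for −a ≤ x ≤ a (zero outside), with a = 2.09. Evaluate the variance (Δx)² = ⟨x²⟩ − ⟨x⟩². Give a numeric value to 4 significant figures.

Compute ⟨x⟩ and ⟨x²⟩ separately, then (Δx)² = ⟨x²⟩ − ⟨x⟩².
φ is even, so ∫ over [−a, a] = 2∫₀ᵃ with φ = 1 − x/a there: ∫₀ᵃ (1 − x/a)² dx = a/3, ∫₀ᵃ x²(1 − x/a)² dx = a³/30, ∫₀ᵃ x⁴(1 − x/a)² dx = a⁵/105.
Normalization: ∫|φ|² dx = 1.3933.
⟨x⟩ = 0.0000 and ⟨x²⟩ = 0.43681.
(Δx)² = 0.43681 − (0.0000)² = 0.43681.

0.4368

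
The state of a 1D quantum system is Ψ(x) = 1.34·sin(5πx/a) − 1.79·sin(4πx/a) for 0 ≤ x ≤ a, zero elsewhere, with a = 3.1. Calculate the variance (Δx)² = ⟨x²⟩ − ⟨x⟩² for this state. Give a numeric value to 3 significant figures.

Compute ⟨x⟩ and ⟨x²⟩ separately, then (Δx)² = ⟨x²⟩ − ⟨x⟩².
On 0 ≤ x ≤ a (j ≠ l): ∫sin²(jπx/a) dx = a/2, ∫sin(jπx/a)·sin(lπx/a) dx = 0; diagonal moments ∫x·sin²(jπx/a) dx = a²/4, ∫x²·sin²(jπx/a) dx = a³·(1/6 − 1/(4j²π²)); cross terms ∫x·sin(jπx/a)·sin(lπx/a) dx = 0 for j + l even and −4jla²/(π²(j² − l²)²) for j + l odd, ∫x²·sin(jπx/a)·sin(lπx/a) dx = (−1)^(j+l)·4jla³/(π²(j² − l²)²); higher powers the same way via product-to-sum and parts.
Normalization: ∫|Ψ|² dx = 7.7495.
⟨x⟩ = 2.1453 and ⟨x²⟩ = 5.0223.
(Δx)² = 5.0223 − (2.1453)² = 0.41995.

0.420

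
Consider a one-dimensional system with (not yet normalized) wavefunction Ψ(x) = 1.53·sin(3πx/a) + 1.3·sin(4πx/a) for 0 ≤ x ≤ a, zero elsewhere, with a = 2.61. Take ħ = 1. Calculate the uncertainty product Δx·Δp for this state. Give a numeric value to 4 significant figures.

Δx = √(⟨x²⟩−⟨x⟩²), Δp = √(⟨p²⟩−⟨p⟩²).
On 0 ≤ x ≤ a (j ≠ l): ∫sin²(jπx/a) dx = a/2, ∫sin(jπx/a)·sin(lπx/a) dx = 0; diagonal moments ∫x·sin²(jπx/a) dx = a²/4, ∫x²·sin²(jπx/a) dx = a³·(1/6 − 1/(4j²π²)); cross terms ∫x·sin(jπx/a)·sin(lπx/a) dx = 0 for j + l even and −4jla²/(π²(j² − l²)²) for j + l odd, ∫x²·sin(jπx/a)·sin(lπx/a) dx = (−1)^(j+l)·4jla³/(π²(j² − l²)²); higher powers the same way via product-to-sum and parts. d²/dx² sin(jπx/a) = −(jπ/a)²·sin(jπx/a); on 0 ≤ x ≤ a, ∫sin²(jπx/a) dx = a/2 and ∫sin(jπx/a)·sin(lπx/a) dx = 0 for j ≠ l, so only diagonal terms survive in ∫|Ψ|² and ∫Ψ·Ψ″; ∫Ψ·Ψ′ dx = [Ψ²/2] between the walls = 0.
Normalization: ∫|Ψ|² dx = 5.2603.
⟨x⟩ = 0.79370, ⟨x²⟩ = 0.90489 ⇒ Δx = 0.52434.
⟨p⟩ = 0.0000, ⟨p²⟩ = 17.292 ⇒ Δp = 4.1583.
Δx·Δp = 2.1804.

2.180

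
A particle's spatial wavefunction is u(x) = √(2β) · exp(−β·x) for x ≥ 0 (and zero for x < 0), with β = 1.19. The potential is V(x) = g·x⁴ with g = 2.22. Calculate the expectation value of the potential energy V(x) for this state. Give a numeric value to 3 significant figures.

1.66

⟨V⟩ = ∫ V(x)·|u|² dx.
Every integrand reduces to terms xʲ·e^(−2βx) on [0, ∞); use ∫₀^∞ xʲ·e^(−2βx) dx = j!/(2β)^(j+1).
⟨V⟩ = 1.6606.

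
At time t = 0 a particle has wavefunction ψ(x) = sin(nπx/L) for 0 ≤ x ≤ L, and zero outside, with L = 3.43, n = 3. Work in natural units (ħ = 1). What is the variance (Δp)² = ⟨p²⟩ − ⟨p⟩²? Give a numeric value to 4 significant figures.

Compute ⟨p⟩ and ⟨p²⟩ separately; (Δp)² = ⟨p²⟩ − ⟨p⟩².
d/dx sin(nπx/L) = (nπ/L)·cos(nπx/L) and d²/dx² sin(nπx/L) = −(nπ/L)²·sin(nπx/L); on 0 ≤ x ≤ L, ∫sin²(nπx/L) dx = L/2 and ∫sin(nπx/L)·cos(nπx/L) dx = 0.
Normalization: ∫|ψ|² dx = 1.7150.
⟨p⟩ = 0.0000 and ⟨p²⟩ = 7.5501.
(Δp)² = 7.5501 − (0.0000)² = 7.5501.

7.550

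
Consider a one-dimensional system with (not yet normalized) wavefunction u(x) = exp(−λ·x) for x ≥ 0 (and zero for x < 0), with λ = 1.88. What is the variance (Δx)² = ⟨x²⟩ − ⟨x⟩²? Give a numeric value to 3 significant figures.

Compute ⟨x⟩ and ⟨x²⟩ separately, then (Δx)² = ⟨x²⟩ − ⟨x⟩².
Every integrand reduces to terms xʲ·e^(−2λx) on [0, ∞); use ∫₀^∞ xʲ·e^(−2λx) dx = j!/(2λ)^(j+1).
Normalization: ∫|u|² dx = 0.26596.
⟨x⟩ = 0.26596 and ⟨x²⟩ = 0.14147.
(Δx)² = 0.14147 − (0.26596)² = 0.070733.

0.0707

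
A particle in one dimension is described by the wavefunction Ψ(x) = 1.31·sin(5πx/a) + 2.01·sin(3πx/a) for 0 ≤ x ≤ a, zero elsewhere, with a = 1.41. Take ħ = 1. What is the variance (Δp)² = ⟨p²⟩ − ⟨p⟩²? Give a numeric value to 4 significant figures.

Compute ⟨p⟩ and ⟨p²⟩ separately; (Δp)² = ⟨p²⟩ − ⟨p⟩².
d²/dx² sin(jπx/a) = −(jπ/a)²·sin(jπx/a); on 0 ≤ x ≤ a, ∫sin²(jπx/a) dx = a/2 and ∫sin(jπx/a)·sin(lπx/a) dx = 0 for j ≠ l, so only diagonal terms survive in ∫|Ψ|² and ∫Ψ·Ψ″; ∫Ψ·Ψ′ dx = [Ψ²/2] between the walls = 0.
Normalization: ∫|Ψ|² dx = 4.0581.
⟨p⟩ = 0.0000 and ⟨p²⟩ = 68.359.
(Δp)² = 68.359 − (0.0000)² = 68.359.

68.36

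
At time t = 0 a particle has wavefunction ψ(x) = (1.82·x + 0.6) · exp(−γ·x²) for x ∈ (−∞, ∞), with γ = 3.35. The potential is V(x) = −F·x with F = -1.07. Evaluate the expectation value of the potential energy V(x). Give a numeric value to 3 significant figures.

0.287

⟨V⟩ = ∫ V(x)·|ψ|² dx / ∫|ψ|² dx.
Expand each integrand as polynomial × e^(−2γx²) and use ∫x^(2j)·e^(−2γx²) dx = (2j−1)!!/(4γ)^j · √(π/(2γ)), odd powers → 0; here √(π/(2γ)) = 0.68476.
State is unnormalized: ∫|ψ|² dx = 0.41578, and ∫ψ*·V(x)·ψ dx = 0.11942, so ⟨V⟩ = 0.11942 / 0.41578.
⟨V⟩ = 0.28721.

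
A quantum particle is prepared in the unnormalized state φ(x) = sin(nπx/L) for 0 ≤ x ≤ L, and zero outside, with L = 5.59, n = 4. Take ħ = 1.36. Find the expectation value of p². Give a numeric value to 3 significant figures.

9.35

p² φ = −ħ² d²φ/dx²; ⟨p²⟩ = −ħ² ∫ φ*·φ'' dx / ∫|φ|² dx.
d/dx sin(nπx/L) = (nπ/L)·cos(nπx/L) and d²/dx² sin(nπx/L) = −(nπ/L)²·sin(nπx/L); on 0 ≤ x ≤ L, ∫sin²(nπx/L) dx = L/2 and ∫sin(nπx/L)·cos(nπx/L) dx = 0.
State is unnormalized: ∫|φ|² dx = 2.7950, and ∫φ*·(−ħ² φ'') dx = 26.125, so ⟨p²⟩ = 26.125 / 2.7950.
⟨p²⟩ = 9.3470.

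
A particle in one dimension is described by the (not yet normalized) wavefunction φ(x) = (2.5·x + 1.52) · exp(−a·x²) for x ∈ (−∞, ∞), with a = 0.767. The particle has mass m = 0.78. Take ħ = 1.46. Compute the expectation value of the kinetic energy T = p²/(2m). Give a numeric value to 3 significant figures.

T = −(ħ²/2m) d²/dx², so ⟨T⟩ = −(ħ²/2m) ∫ φ*·φ'' dx / ∫|φ|² dx; with m = 0.78.
Expand each integrand as polynomial × e^(−2ax²) and use ∫x^(2j)·e^(−2ax²) dx = (2j−1)!!/(4a)^j · √(π/(2a)), odd powers → 0; here √(π/(2a)) = 1.4311. Differentiate with the product rule, d/dx e^(−ax²) = −2ax·e^(−ax²).
State is unnormalized: ∫|φ|² dx = 6.2217, and ∫φ*·(−ħ²/2m · φ'') dx = 12.631, so ⟨T⟩ = 12.631 / 6.2217.
⟨T⟩ = 2.0302.

2.03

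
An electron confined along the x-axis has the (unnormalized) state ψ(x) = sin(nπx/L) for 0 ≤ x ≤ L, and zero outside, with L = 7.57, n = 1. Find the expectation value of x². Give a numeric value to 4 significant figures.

⟨x²⟩ = ∫ x²·|ψ|² dx / ∫|ψ|² dx (integrals over the domain).
With sin²θ = (1 − cos2θ)/2 on 0 ≤ x ≤ L: ∫sin²(nπx/L) dx = L/2, ∫x·sin²(nπx/L) dx = L²/4, ∫x²·sin²(nπx/L) dx = L³·(1/6 − 1/(4n²π²)); higher powers xᵏ the same way, integrating xᵏ·cos(2nπx/L) by parts.
State is unnormalized: ∫|ψ|² dx = 3.7850, and ∫ψ*·x²·ψ dx = 61.311, so ⟨x²⟩ = 61.311 / 3.7850.
⟨x²⟩ = 16.199.

16.20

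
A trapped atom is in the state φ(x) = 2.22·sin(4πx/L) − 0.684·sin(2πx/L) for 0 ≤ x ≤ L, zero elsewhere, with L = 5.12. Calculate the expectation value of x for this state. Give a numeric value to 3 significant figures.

⟨x⟩ = ∫ x·|φ|² dx / ∫|φ|² dx (integrals over the domain).
On 0 ≤ x ≤ L (j ≠ l): ∫sin²(jπx/L) dx = L/2, ∫sin(jπx/L)·sin(lπx/L) dx = 0; diagonal moments ∫x·sin²(jπx/L) dx = L²/4, ∫x²·sin²(jπx/L) dx = L³·(1/6 − 1/(4j²π²)); cross terms ∫x·sin(jπx/L)·sin(lπx/L) dx = 0 for j + l even and −4jlL²/(π²(j² − l²)²) for j + l odd, ∫x²·sin(jπx/L)·sin(lπx/L) dx = (−1)^(j+l)·4jlL³/(π²(j² − l²)²); higher powers the same way via product-to-sum and parts.
State is unnormalized: ∫|φ|² dx = 13.814, and ∫φ*·x·φ dx = 35.365, so ⟨x⟩ = 35.365 / 13.814.
⟨x⟩ = 2.5600.

2.56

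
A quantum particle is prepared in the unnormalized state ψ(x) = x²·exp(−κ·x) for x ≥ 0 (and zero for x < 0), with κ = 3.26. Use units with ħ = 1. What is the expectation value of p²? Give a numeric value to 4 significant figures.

p² ψ = −ħ² d²ψ/dx²; ⟨p²⟩ = −ħ² ∫ ψ*·ψ'' dx / ∫|ψ|² dx.
Differentiate x²·exp(−κ·x) with the product rule; every integrand then reduces to terms xʲ·e^(−2κx) on [0, ∞), with ∫₀^∞ xʲ·e^(−2κx) dx = j!/(2κ)^(j+1).
State is unnormalized: ∫|ψ|² dx = 0.0020369, and ∫ψ*·(−ħ² ψ'') dx = 0.0072158, so ⟨p²⟩ = 0.0072158 / 0.0020369.
⟨p²⟩ = 3.5425.

3.543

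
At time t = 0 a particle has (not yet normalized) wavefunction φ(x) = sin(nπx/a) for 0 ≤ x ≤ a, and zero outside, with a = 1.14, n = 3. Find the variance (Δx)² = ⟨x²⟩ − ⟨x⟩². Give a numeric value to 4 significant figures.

0.1010

Compute ⟨x⟩ and ⟨x²⟩ separately, then (Δx)² = ⟨x²⟩ − ⟨x⟩².
With sin²θ = (1 − cos2θ)/2 on 0 ≤ x ≤ a: ∫sin²(nπx/a) dx = a/2, ∫x·sin²(nπx/a) dx = a²/4, ∫x²·sin²(nπx/a) dx = a³·(1/6 − 1/(4n²π²)); higher powers xᵏ the same way, integrating xᵏ·cos(2nπx/a) by parts.
Normalization: ∫|φ|² dx = 0.57000.
⟨x⟩ = 0.57000 and ⟨x²⟩ = 0.42588.
(Δx)² = 0.42588 − (0.57000)² = 0.10098.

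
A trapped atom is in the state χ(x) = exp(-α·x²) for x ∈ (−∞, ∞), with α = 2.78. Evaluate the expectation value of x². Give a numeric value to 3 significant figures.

⟨x²⟩ = ∫ x²·|χ|² dx / ∫|χ|² dx (integrals over the domain).
Gaussian moments: ∫x^(2j)·e^(−2αx²) dx = (2j−1)!!/(4α)^j · √(π/(2α)), odd powers integrate to 0; here √(π/(2α)) = 0.75169.
State is unnormalized: ∫|χ|² dx = 0.75169, and ∫χ*·x²·χ dx = 0.067598, so ⟨x²⟩ = 0.067598 / 0.75169.
⟨x²⟩ = 0.089928.

0.0899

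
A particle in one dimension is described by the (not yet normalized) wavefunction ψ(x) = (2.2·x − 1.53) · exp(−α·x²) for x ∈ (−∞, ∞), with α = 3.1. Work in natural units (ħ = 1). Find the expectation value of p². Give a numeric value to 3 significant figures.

3.99

p² ψ = −ħ² d²ψ/dx²; ⟨p²⟩ = −ħ² ∫ ψ*·ψ'' dx / ∫|ψ|² dx.
Expand each integrand as polynomial × e^(−2αx²) and use ∫x^(2j)·e^(−2αx²) dx = (2j−1)!!/(4α)^j · √(π/(2α)), odd powers → 0; here √(π/(2α)) = 0.71183. Differentiate with the product rule, d/dx e^(−αx²) = −2αx·e^(−αx²).
State is unnormalized: ∫|ψ|² dx = 1.9442, and ∫ψ*·(−ħ² ψ'') dx = 7.7496, so ⟨p²⟩ = 7.7496 / 1.9442.
⟨p²⟩ = 3.9861.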